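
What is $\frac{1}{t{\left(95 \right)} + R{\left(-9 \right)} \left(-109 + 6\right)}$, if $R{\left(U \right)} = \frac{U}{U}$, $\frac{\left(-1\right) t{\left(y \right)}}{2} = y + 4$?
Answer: $- \frac{1}{301} \approx -0.0033223$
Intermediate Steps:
$t{\left(y \right)} = -8 - 2 y$ ($t{\left(y \right)} = - 2 \left(y + 4\right) = - 2 \left(4 + y\right) = -8 - 2 y$)
$R{\left(U \right)} = 1$
$\frac{1}{t{\left(95 \right)} + R{\left(-9 \right)} \left(-109 + 6\right)} = \frac{1}{\left(-8 - 190\right) + 1 \left(-109 + 6\right)} = \frac{1}{\left(-8 - 190\right) + 1 \left(-103\right)} = \frac{1}{-198 - 103} = \frac{1}{-301} = - \frac{1}{301}$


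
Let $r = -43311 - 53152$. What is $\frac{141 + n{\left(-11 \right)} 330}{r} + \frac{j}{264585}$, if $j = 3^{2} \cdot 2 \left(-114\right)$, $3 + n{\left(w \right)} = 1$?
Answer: $- \frac{20207487}{8507554285} \approx -0.0023752$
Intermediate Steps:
$n{\left(w \right)} = -2$ ($n{\left(w \right)} = -3 + 1 = -2$)
$r = -96463$ ($r = -43311 - 53152 = -96463$)
$j = -2052$ ($j = 9 \cdot 2 \left(-114\right) = 18 \left(-114\right) = -2052$)
$\frac{141 + n{\left(-11 \right)} 330}{r} + \frac{j}{264585} = \frac{141 - 660}{-96463} - \frac{2052}{264585} = \left(141 - 660\right) \left(- \frac{1}{96463}\right) - \frac{684}{88195} = \left(-519\right) \left(- \frac{1}{96463}\right) - \frac{684}{88195} = \frac{519}{96463} - \frac{684}{88195} = - \frac{20207487}{8507554285}$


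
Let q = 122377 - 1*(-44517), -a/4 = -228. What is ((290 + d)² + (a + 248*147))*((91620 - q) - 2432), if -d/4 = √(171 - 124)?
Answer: -9497227320 + 180277920*√47 ≈ -8.2613e+9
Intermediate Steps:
a = 912 (a = -4*(-228) = 912)
d = -4*√47 (d = -4*√(171 - 124) = -4*√47 ≈ -27.423)
q = 166894 (q = 122377 + 44517 = 166894)
((290 + d)² + (a + 248*147))*((91620 - q) - 2432) = ((290 - 4*√47)² + (912 + 248*147))*((91620 - 1*166894) - 2432) = ((290 - 4*√47)² + (912 + 36456))*((91620 - 166894) - 2432) = ((290 - 4*√47)² + 37368)*(-75274 - 2432) = (37368 + (290 - 4*√47)²)*(-77706) = -2903717808 - 77706*(290 - 4*√47)²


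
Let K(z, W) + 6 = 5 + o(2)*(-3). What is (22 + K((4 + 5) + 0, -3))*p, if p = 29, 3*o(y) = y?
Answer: 551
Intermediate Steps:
o(y) = y/3
K(z, W) = -3 (K(z, W) = -6 + (5 + ((⅓)*2)*(-3)) = -6 + (5 + (⅔)*(-3)) = -6 + (5 - 2) = -6 + 3 = -3)
(22 + K((4 + 5) + 0, -3))*p = (22 - 3)*29 = 19*29 = 551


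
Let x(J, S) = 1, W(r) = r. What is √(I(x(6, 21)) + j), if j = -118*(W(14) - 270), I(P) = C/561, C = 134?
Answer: √9507167142/561 ≈ 173.81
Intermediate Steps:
I(P) = 134/561
j = 30208 (j = -118*(14 - 270) = -118*(-256) = 30208)
√(I(x(6, 21)) + j) = √(134/561 + 30208) = √(16946822/561) = √9507167142/561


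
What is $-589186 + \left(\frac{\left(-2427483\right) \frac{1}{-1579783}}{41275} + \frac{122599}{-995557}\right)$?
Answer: $- \frac{38247509208593703440294}{64915835096007025} \approx -5.8919 \cdot 10^{5}$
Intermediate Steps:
$-589186 + \left(\frac{\left(-2427483\right) \frac{1}{-1579783}}{41275} + \frac{122599}{-995557}\right) = -589186 + \left(\left(-2427483\right) \left(- \frac{1}{1579783}\right) \frac{1}{41275} + 122599 \left(- \frac{1}{995557}\right)\right) = -589186 + \left(\frac{2427483}{1579783} \cdot \frac{1}{41275} - \frac{122599}{995557}\right) = -589186 + \left(\frac{2427483}{65205543325} - \frac{122599}{995557}\right) = -589186 - \frac{7991717708408644}{64915835096007025} = - \frac{38247509208593703440294}{64915835096007025}$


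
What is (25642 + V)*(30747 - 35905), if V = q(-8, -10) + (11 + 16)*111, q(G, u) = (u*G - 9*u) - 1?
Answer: -148591664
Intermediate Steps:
q(G, u) = -1 - 9*u + G*u (q(G, u) = (G*u - 9*u) - 1 = (-9*u + G*u) - 1 = -1 - 9*u + G*u)
V = 3166 (V = (-1 - 9*(-10) - 8*(-10)) + (11 + 16)*111 = (-1 + 90 + 80) + 27*111 = 169 + 2997 = 3166)
(25642 + V)*(30747 - 35905) = (25642 + 3166)*(30747 - 35905) = 28808*(-5158) = -148591664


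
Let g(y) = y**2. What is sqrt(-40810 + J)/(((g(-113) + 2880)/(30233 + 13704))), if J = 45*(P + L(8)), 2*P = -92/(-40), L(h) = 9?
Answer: 43937*I*sqrt(161413)/31298 ≈ 564.0*I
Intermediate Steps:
P = 23/20 (P = (-92/(-40))/2 = (-92*(-1/40))/2 = (1/2)*(23/10) = 23/20 ≈ 1.1500)
J = 1827/4 (J = 45*(23/20 + 9) = 45*(203/20) = 1827/4 ≈ 456.75)
sqrt(-40810 + J)/(((g(-113) + 2880)/(30233 + 13704))) = sqrt(-40810 + 1827/4)/((((-113)**2 + 2880)/(30233 + 13704))) = sqrt(-161413/4)/(((12769 + 2880)/43937)) = (I*sqrt(161413)/2)/((15649*(1/43937))) = (I*sqrt(161413)/2)/(15649/43937) = (I*sqrt(161413)/2)*(43937/15649) = 43937*I*sqrt(161413)/31298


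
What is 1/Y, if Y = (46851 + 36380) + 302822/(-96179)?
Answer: 96179/8004771527 ≈ 1.2015e-5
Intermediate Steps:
Y = 8004771527/96179 (Y = 83231 + 302822*(-1/96179) = 83231 - 302822/96179 = 8004771527/96179 ≈ 83228.)
1/Y = 1/(8004771527/96179) = 96179/8004771527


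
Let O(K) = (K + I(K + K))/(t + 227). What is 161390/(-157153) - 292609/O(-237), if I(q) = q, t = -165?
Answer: 2850916946684/111735783 ≈ 25515.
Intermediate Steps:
O(K) = 3*K/62 (O(K) = (K + (K + K))/(-165 + 227) = (K + 2*K)/62 = (3*K)*(1/62) = 3*K/62)
161390/(-157153) - 292609/O(-237) = 161390/(-157153) - 292609/((3/62)*(-237)) = 161390*(-1/157153) - 292609/(-711/62) = -161390/157153 - 292609*(-62/711) = -161390/157153 + 18141758/711 = 2850916946684/111735783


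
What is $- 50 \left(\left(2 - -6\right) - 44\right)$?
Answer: $1800$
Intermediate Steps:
$- 50 \left(\left(2 - -6\right) - 44\right) = - 50 \left(\left(2 + 6\right) - 44\right) = - 50 \left(8 - 44\right) = \left(-50\right) \left(-36\right) = 1800$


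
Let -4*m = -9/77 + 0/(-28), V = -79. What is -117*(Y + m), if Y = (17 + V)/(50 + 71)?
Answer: 191529/3388 ≈ 56.532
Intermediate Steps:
m = 9/308 (m = -(-9/77 + 0/(-28))/4 = -(-9*1/77 + 0*(-1/28))/4 = -(-9/77 + 0)/4 = -¼*(-9/77) = 9/308 ≈ 0.029221)
Y = -62/121 (Y = (17 - 79)/(50 + 71) = -62/121 ≈ -0.51240)
-117*(Y + m) = -117*(-62/121 + 9/308) = -117*(-1637/3388) = 191529/3388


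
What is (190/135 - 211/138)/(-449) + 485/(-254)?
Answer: -67606444/35411283 ≈ -1.9092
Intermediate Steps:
(190/135 - 211/138)/(-449) + 485/(-254) = (190*(1/135) - 211*1/138)*(-1/449) + 485*(-1/254) = (38/27 - 211/138)*(-1/449) - 485/254 = -151/1242*(-1/449) - 485/254 = 151/557658 - 485/254 = -67606444/35411283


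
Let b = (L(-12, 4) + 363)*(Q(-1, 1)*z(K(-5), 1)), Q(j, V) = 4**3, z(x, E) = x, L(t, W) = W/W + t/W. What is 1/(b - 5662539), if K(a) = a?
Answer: -1/5778059 ≈ -1.7307e-7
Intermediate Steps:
L(t, W) = 1 + t/W
Q(j, V) = 64
b = -115520 (b = ((4 - 12)/4 + 363)*(64*(-5)) = ((1/4)*(-8) + 363)*(-320) = (-2 + 363)*(-320) = 361*(-320) = -115520)
1/(b - 5662539) = 1/(-115520 - 5662539) = 1/(-5778059) = -1/5778059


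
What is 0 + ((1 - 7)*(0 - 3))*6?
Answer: 108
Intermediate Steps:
0 + ((1 - 7)*(0 - 3))*6 = 0 - 6*(-3)*6 = 0 + 18*6 = 0 + 108 = 108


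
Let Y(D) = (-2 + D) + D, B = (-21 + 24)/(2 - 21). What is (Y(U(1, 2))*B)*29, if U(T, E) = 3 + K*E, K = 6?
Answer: -2436/19 ≈ -128.21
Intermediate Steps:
U(T, E) = 3 + 6*E
B = -3/19 (B = 3/(-19) = 3*(-1/19) = -3/19 ≈ -0.15789)
Y(D) = -2 + 2*D
(Y(U(1, 2))*B)*29 = ((-2 + 2*(3 + 6*2))*(-3/19))*29 = ((-2 + 2*(3 + 12))*(-3/19))*29 = ((-2 + 2*15)*(-3/19))*29 = ((-2 + 30)*(-3/19))*29 = (28*(-3/19))*29 = -84/19*29 = -2436/19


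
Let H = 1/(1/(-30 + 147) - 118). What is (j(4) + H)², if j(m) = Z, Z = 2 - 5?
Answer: 1724907024/190578025 ≈ 9.0509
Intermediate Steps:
Z = -3
j(m) = -3
H = -117/13805 (H = 1/(1/117 - 118) = 1/(-13805/117) = -117/13805 ≈ -0.0084752)
(j(4) + H)² = (-3 - 117/13805)² = (-41532/13805)² = 1724907024/190578025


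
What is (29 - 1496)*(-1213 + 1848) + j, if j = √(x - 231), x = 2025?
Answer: -931545 + √1794 ≈ -9.3150e+5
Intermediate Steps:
j = √1794 (j = √(2025 - 231) = √1794 ≈ 42.356)
(29 - 1496)*(-1213 + 1848) + j = (29 - 1496)*(-1213 + 1848) + √1794 = -1467*635 + √1794 = -931545 + √1794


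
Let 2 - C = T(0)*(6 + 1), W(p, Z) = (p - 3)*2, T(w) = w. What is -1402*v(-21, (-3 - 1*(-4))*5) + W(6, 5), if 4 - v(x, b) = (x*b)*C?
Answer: -300022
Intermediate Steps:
W(p, Z) = -6 + 2*p (W(p, Z) = (-3 + p)*2 = -6 + 2*p)
C = 2 (C = 2 - 0*(6 + 1) = 2 - 0*7 = 2 - 1*0 = 2 + 0 = 2)
v(x, b) = 4 - 2*b*x (v(x, b) = 4 - x*b*2 = 4 - b*x*2 = 4 - 2*b*x)
-1402*v(-21, (-3 - 1*(-4))*5) + W(6, 5) = -1402*(4 - 2*(-3 - 1*(-4))*5*(-21)) + (-6 + 2*6) = -1402*(4 - 2*(-3 + 4)*5*(-21)) + (-6 + 12) = -1402*(4 - 2*1*5*(-21)) + 6 = -1402*(4 - 2*5*(-21)) + 6 = -1402*(4 + 210) + 6 = -1402*214 + 6 = -300028 + 6 = -300022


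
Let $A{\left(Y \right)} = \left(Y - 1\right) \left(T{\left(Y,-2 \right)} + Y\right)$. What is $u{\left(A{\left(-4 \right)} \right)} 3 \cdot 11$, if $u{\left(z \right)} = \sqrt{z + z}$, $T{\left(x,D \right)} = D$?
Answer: $66 \sqrt{15} \approx 255.62$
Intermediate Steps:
$A{\left(Y \right)} = \left(-1 + Y\right) \left(-2 + Y\right)$ ($A{\left(Y \right)} = \left(Y - 1\right) \left(-2 + Y\right) = \left(-1 + Y\right) \left(-2 + Y\right)$)
$u{\left(z \right)} = \sqrt{2} \sqrt{z}$ ($u{\left(z \right)} = \sqrt{2 z} = \sqrt{2} \sqrt{z}$)
$u{\left(A{\left(-4 \right)} \right)} 3 \cdot 11 = \sqrt{2} \sqrt{2 + \left(-4\right)^{2} - -12} \cdot 3 \cdot 11 = \sqrt{2} \sqrt{2 + 16 + 12} \cdot 3 \cdot 11 = \sqrt{2} \sqrt{30} \cdot 3 \cdot 11 = 2 \sqrt{15} \cdot 3 \cdot 11 = 6 \sqrt{15} \cdot 11 = 66 \sqrt{15}$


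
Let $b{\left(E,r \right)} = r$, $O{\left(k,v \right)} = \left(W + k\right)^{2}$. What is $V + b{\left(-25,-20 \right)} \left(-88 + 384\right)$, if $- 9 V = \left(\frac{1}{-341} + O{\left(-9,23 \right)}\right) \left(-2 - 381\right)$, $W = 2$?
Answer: $- \frac{11769316}{3069} \approx -3834.9$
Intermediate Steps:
$O{\left(k,v \right)} = \left(2 + k\right)^{2}$
$V = \frac{6399164}{3069}$ ($V = - \frac{\left(\frac{1}{-341} + \left(2 - 9\right)^{2}\right) \left(-2 - 381\right)}{9} = - \frac{\left(- \frac{1}{341} + \left(-7\right)^{2}\right) \left(-383\right)}{9} = - \frac{\left(- \frac{1}{341} + 49\right) \left(-383\right)}{9} = - \frac{\frac{16708}{341} \left(-383\right)}{9} = \left(- \frac{1}{9}\right) \left(- \frac{6399164}{341}\right) = \frac{6399164}{3069} \approx 2085.1$)
$V + b{\left(-25,-20 \right)} \left(-88 + 384\right) = \frac{6399164}{3069} - 20 \left(-88 + 384\right) = \frac{6399164}{3069} - 5920 = - \frac{11769316}{3069}$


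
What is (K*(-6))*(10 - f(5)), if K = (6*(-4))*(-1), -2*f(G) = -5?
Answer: -1080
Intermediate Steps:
f(G) = 5/2 (f(G) = -½*(-5) = 5/2)
K = 24 (K = -24*(-1) = 24)
(K*(-6))*(10 - f(5)) = (24*(-6))*(10 - 1*5/2) = -144*(10 - 5/2) = -144*15/2 = -1080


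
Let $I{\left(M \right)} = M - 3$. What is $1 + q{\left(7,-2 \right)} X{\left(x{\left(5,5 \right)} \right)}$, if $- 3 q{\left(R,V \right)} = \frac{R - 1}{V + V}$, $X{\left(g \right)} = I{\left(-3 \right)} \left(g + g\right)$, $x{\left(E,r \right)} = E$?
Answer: $-29$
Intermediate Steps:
$I{\left(M \right)} = -3 + M$
$X{\left(g \right)} = - 12 g$ ($X{\left(g \right)} = \left(-3 - 3\right) \left(g + g\right) = - 6 \cdot 2 g = - 12 g$)
$q{\left(R,V \right)} = - \frac{-1 + R}{6 V}$ ($q{\left(R,V \right)} = - \frac{\left(R - 1\right) \frac{1}{V + V}}{3} = - \frac{\left(-1 + R\right) \frac{1}{2 V}}{3} = - \frac{\frac{1}{2} \frac{1}{V} \left(-1 + R\right)}{3} = - \frac{-1 + R}{6 V}$)
$1 + q{\left(7,-2 \right)} X{\left(x{\left(5,5 \right)} \right)} = 1 + \frac{1 - 7}{6 \left(-2\right)} \left(\left(-12\right) 5\right) = 1 + \frac{1}{6} \left(- \frac{1}{2}\right) \left(1 - 7\right) \left(-60\right) = 1 + \frac{1}{6} \left(- \frac{1}{2}\right) \left(-6\right) \left(-60\right) = 1 + \frac{1}{2} \left(-60\right) = 1 - 30 = -29$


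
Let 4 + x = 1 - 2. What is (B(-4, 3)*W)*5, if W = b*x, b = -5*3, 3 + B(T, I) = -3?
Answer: -2250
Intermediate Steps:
B(T, I) = -6 (B(T, I) = -3 - 3 = -6)
x = -5 (x = -4 + (1 - 2) = -4 - 1 = -5)
b = -15
W = 75 (W = -15*(-5) = 75)
(B(-4, 3)*W)*5 = -6*75*5 = -450*5 = -2250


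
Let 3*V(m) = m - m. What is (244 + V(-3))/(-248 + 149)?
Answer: -244/99 ≈ -2.4646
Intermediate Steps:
V(m) = 0 (V(m) = (m - m)/3 = (1/3)*0 = 0)
(244 + V(-3))/(-248 + 149) = (244 + 0)/(-248 + 149) = 244/(-99) = 244*(-1/99) = -244/99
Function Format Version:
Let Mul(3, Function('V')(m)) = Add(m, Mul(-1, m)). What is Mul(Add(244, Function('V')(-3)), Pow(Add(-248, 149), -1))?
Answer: Rational(-244, 99) ≈ -2.4646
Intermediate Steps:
Function('V')(m) = 0 (Function('V')(m) = Mul(Rational(1, 3), Add(m, Mul(-1, m))) = Mul(Rational(1, 3), 0) = 0)
Mul(Add(244, Function('V')(-3)), Pow(Add(-248, 149), -1)) = Mul(Add(244, 0), Pow(Add(-248, 149), -1)) = Mul(244, Pow(-99, -1)) = Mul(244, Rational(-1, 99)) = Rational(-244, 99)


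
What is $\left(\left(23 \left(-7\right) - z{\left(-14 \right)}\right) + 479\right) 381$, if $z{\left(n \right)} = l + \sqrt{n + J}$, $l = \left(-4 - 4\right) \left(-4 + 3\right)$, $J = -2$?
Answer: $118110 - 1524 i \approx 1.1811 \cdot 10^{5} - 1524.0 i$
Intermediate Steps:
$l = 8$ ($l = \left(-8\right) \left(-1\right) = 8$)
$z{\left(n \right)} = 8 + \sqrt{-2 + n}$ ($z{\left(n \right)} = 8 + \sqrt{n - 2} = 8 + \sqrt{-2 + n}$)
$\left(\left(23 \left(-7\right) - z{\left(-14 \right)}\right) + 479\right) 381 = \left(\left(23 \left(-7\right) - \left(8 + \sqrt{-2 - 14}\right)\right) + 479\right) 381 = \left(\left(-161 - \left(8 + \sqrt{-16}\right)\right) + 479\right) 381 = \left(\left(-161 - \left(8 + 4 i\right)\right) + 479\right) 381 = \left(\left(-169 - 4 i\right) + 479\right) 381 = \left(310 - 4 i\right) 381 = 118110 - 1524 i$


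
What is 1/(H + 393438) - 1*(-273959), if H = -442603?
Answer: 13469194234/49165 ≈ 2.7396e+5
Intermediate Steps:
1/(H + 393438) - 1*(-273959) = 1/(-442603 + 393438) - 1*(-273959) = 1/(-49165) + 273959 = -1/49165 + 273959 = 13469194234/49165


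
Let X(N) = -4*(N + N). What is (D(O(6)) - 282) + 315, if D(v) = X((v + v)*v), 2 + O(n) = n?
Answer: -223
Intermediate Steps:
O(n) = -2 + n
X(N) = -8*N
D(v) = -16*v**2 (D(v) = -8*(v + v)*v = -8*2*v*v = -16*v**2)
(D(O(6)) - 282) + 315 = (-16*(-2 + 6)**2 - 282) + 315 = (-16*4**2 - 282) + 315 = (-16*16 - 282) + 315 = (-256 - 282) + 315 = -538 + 315 = -223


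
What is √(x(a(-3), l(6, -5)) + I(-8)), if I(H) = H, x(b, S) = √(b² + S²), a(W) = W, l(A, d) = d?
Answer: √(-8 + √34) ≈ 1.4728*I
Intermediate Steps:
x(b, S) = √(S² + b²)
√(x(a(-3), l(6, -5)) + I(-8)) = √(√((-5)² + (-3)²) - 8) = √(√(25 + 9) - 8) = √(√34 - 8) = √(-8 + √34)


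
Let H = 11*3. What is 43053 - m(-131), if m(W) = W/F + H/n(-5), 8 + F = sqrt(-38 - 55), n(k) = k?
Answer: 33796546/785 - 131*I*sqrt(93)/157 ≈ 43053.0 - 8.0466*I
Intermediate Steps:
H = 33
F = -8 + I*sqrt(93) (F = -8 + sqrt(-38 - 55) = -8 + sqrt(-93) = -8 + I*sqrt(93) ≈ -8.0 + 9.6436*I)
m(W) = -33/5 + W/(-8 + I*sqrt(93)) (m(W) = W/(-8 + I*sqrt(93)) + 33/(-5) = W/(-8 + I*sqrt(93)) + 33*(-1/5) = W/(-8 + I*sqrt(93)) - 33/5 = -33/5 + W/(-8 + I*sqrt(93)))
43053 - m(-131) = 43053 - (-33/5 - 8/157*(-131) - 1/157*I*(-131)*sqrt(93)) = 43053 - (-33/5 + 1048/157 + 131*I*sqrt(93)/157) = 43053 - (59/785 + 131*I*sqrt(93)/157) = 43053 + (-59/785 - 131*I*sqrt(93)/157) = 33796546/785 - 131*I*sqrt(93)/157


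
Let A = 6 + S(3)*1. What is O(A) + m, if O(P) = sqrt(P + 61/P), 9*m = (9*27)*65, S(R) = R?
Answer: 1755 + sqrt(142)/3 ≈ 1759.0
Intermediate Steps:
A = 9 (A = 6 + 3*1 = 6 + 3 = 9)
m = 1755 (m = ((9*27)*65)/9 = (243*65)/9 = (1/9)*15795 = 1755)
O(A) + m = sqrt(9 + 61/9) + 1755 = sqrt(142/9) + 1755 = sqrt(142)/3 + 1755 = 1755 + sqrt(142)/3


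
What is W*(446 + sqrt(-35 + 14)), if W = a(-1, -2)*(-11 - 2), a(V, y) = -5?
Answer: 28990 + 65*I*sqrt(21) ≈ 28990.0 + 297.87*I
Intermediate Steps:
W = 65 (W = -5*(-11 - 2) = -5*(-13) = 65)
W*(446 + sqrt(-35 + 14)) = 65*(446 + sqrt(-35 + 14)) = 65*(446 + sqrt(-21)) = 65*(446 + I*sqrt(21)) = 28990 + 65*I*sqrt(21)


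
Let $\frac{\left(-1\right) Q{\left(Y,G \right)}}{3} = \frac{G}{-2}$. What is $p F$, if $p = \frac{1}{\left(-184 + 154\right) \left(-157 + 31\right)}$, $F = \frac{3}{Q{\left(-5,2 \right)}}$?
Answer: $\frac{1}{3780} \approx 0.00026455$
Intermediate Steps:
$Q{\left(Y,G \right)} = \frac{3 G}{2}$ ($Q{\left(Y,G \right)} = - 3 \frac{G}{-2} = - 3 G \left(- \frac{1}{2}\right) = - 3 \left(- \frac{G}{2}\right) = \frac{3 G}{2}$)
$F = 1$ ($F = \frac{3}{\frac{3}{2} \cdot 2} = \frac{3}{3} = 3 \cdot \frac{1}{3} = 1$)
$p = \frac{1}{3780}$ ($p = \frac{1}{\left(-30\right) \left(-126\right)} = \frac{1}{3780} \approx 0.00026455$)
$p F = \frac{1}{3780} \cdot 1 = \frac{1}{3780}$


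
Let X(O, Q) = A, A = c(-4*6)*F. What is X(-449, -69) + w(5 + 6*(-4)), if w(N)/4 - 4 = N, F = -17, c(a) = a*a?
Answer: -9852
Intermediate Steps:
c(a) = a²
A = -9792 (A = (-4*6)²*(-17) = (-24)²*(-17) = 576*(-17) = -9792)
X(O, Q) = -9792
w(N) = 16 + 4*N
X(-449, -69) + w(5 + 6*(-4)) = -9792 + (16 + 4*(5 + 6*(-4))) = -9792 + (16 + 4*(5 - 24)) = -9792 + (16 + 4*(-19)) = -9792 + (16 - 76) = -9792 - 60 = -9852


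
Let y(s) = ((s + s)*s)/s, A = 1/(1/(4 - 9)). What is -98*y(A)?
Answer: 980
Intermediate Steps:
A = -5 (A = 1/(1/(-5)) = 1/(-⅕) = -5)
y(s) = 2*s (y(s) = ((2*s)*s)/s = (2*s²)/s = 2*s)
-98*y(A) = -196*(-5) = -98*(-10) = 980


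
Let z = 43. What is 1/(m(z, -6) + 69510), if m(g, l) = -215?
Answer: 1/69295 ≈ 1.4431e-5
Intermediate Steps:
1/(m(z, -6) + 69510) = 1/(-215 + 69510) = 1/69295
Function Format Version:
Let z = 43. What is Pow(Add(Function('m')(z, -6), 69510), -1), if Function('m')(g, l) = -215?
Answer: Rational(1, 69295) ≈ 1.4431e-5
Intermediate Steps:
Pow(Add(Function('m')(z, -6), 69510), -1) = Pow(Add(-215, 69510), -1) = Pow(69295, -1) = Rational(1, 69295)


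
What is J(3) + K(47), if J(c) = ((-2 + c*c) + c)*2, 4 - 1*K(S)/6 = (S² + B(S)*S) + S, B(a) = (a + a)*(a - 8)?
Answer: -1047304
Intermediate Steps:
B(a) = 2*a*(-8 + a) (B(a) = (2*a)*(-8 + a) = 2*a*(-8 + a))
K(S) = 24 - 6*S - 6*S² - 12*S²*(-8 + S) (K(S) = 24 - 6*((S² + (2*S*(-8 + S))*S) + S) = 24 - 6*((S² + 2*S²*(-8 + S)) + S) = 24 - 6*(S + S² + 2*S²*(-8 + S)) = 24 + (-6*S - 6*S² - 12*S²*(-8 + S)) = 24 - 6*S - 6*S² - 12*S²*(-8 + S))
J(c) = -4 + 2*c + 2*c² (J(c) = ((-2 + c²) + c)*2 = (-2 + c + c²)*2 = -4 + 2*c + 2*c²)
J(3) + K(47) = (-4 + 2*3 + 2*3²) + (24 - 12*47³ - 6*47 + 90*47²) = (-4 + 6 + 2*9) + (24 - 12*103823 - 282 + 90*2209) = (-4 + 6 + 18) + (24 - 1245876 - 282 + 198810) = 20 - 1047324 = -1047304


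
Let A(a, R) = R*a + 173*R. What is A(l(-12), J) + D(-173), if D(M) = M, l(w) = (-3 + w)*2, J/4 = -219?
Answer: -125441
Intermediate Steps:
J = -876 (J = 4*(-219) = -876)
l(w) = -6 + 2*w
A(a, R) = 173*R + R*a
A(l(-12), J) + D(-173) = -876*(173 + (-6 + 2*(-12))) - 173 = -876*(173 + (-6 - 24)) - 173 = -876*(173 - 30) - 173 = -876*143 - 173 = -125268 - 173 = -125441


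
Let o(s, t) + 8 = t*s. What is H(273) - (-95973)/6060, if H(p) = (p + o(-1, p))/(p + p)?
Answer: 8725463/551460 ≈ 15.822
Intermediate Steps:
o(s, t) = -8 + s*t (o(s, t) = -8 + t*s = -8 + s*t)
H(p) = -4/p (H(p) = (p + (-8 - p))/(p + p) = -8*1/(2*p) = -4/p)
H(273) - (-95973)/6060 = -4/273 - (-95973)/6060 = -4*1/273 - (-95973)/6060 = -4/273 - 1*(-31991/2020) = -4/273 + 31991/2020 = 8725463/551460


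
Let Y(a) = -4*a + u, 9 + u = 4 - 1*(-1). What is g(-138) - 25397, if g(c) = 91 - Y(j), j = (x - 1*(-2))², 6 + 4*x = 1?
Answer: -101199/4 ≈ -25300.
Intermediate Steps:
x = -5/4 (x = -3/2 + (¼)*1 = -3/2 + ¼ = -5/4 ≈ -1.2500)
u = -4 (u = -9 + (4 - 1*(-1)) = -9 + (4 + 1) = -9 + 5 = -4)
j = 9/16 (j = (-5/4 - 1*(-2))² = (-5/4 + 2)² = (¾)² = 9/16 ≈ 0.56250)
Y(a) = -4 - 4*a (Y(a) = -4*a - 4 = -4 - 4*a)
g(c) = 389/4 (g(c) = 91 - (-4 - 4*9/16) = 91 - (-4 - 9/4) = 91 - 1*(-25/4) = 91 + 25/4 = 389/4)
g(-138) - 25397 = 389/4 - 25397 = -101199/4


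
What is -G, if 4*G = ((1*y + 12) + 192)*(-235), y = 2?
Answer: 24205/2 ≈ 12103.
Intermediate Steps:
G = -24205/2 (G = (((1*2 + 12) + 192)*(-235))/4 = (((2 + 12) + 192)*(-235))/4 = ((14 + 192)*(-235))/4 = (206*(-235))/4 = (¼)*(-48410) = -24205/2 ≈ -12103.)
-G = -1*(-24205/2) = 24205/2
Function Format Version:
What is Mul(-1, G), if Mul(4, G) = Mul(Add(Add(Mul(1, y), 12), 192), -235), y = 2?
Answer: Rational(24205, 2) ≈ 12103.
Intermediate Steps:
G = Rational(-24205, 2) (G = Mul(Rational(1, 4), Mul(Add(Add(Mul(1, 2), 12), 192), -235)) = Mul(Rational(1, 4), Mul(Add(Add(2, 12), 192), -235)) = Mul(Rational(1, 4), Mul(Add(14, 192), -235)) = Mul(Rational(1, 4), Mul(206, -235)) = Mul(Rational(1, 4), -48410) = Rational(-24205, 2) ≈ -12103.)
Mul(-1, G) = Mul(-1, Rational(-24205, 2)) = Rational(24205, 2)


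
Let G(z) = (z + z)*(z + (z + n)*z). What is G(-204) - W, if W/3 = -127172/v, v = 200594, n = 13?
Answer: -1586104591002/100297 ≈ -1.5814e+7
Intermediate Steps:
W = -190758/100297 (W = 3*(-127172/200594) = 3*(-127172*1/200594) = 3*(-63586/100297) = -190758/100297 ≈ -1.9019)
G(z) = 2*z*(z + z*(13 + z)) (G(z) = (z + z)*(z + (z + 13)*z) = (2*z)*(z + (13 + z)*z) = (2*z)*(z + z*(13 + z)) = 2*z*(z + z*(13 + z)))
G(-204) - W = 2*(-204)**2*(14 - 204) - 1*(-190758/100297) = 2*41616*(-190) + 190758/100297 = -15814080 + 190758/100297 = -1586104591002/100297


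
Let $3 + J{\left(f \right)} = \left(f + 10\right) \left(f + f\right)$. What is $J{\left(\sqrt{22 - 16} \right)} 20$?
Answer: $180 + 400 \sqrt{6} \approx 1159.8$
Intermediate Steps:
$J{\left(f \right)} = -3 + 2 f \left(10 + f\right)$ ($J{\left(f \right)} = -3 + \left(f + 10\right) \left(f + f\right) = -3 + \left(10 + f\right) 2 f = -3 + 2 f \left(10 + f\right)$)
$J{\left(\sqrt{22 - 16} \right)} 20 = \left(-3 + 2 \left(\sqrt{22 - 16}\right)^{2} + 20 \sqrt{22 - 16}\right) 20 = \left(-3 + 2 \left(\sqrt{6}\right)^{2} + 20 \sqrt{6}\right) 20 = \left(-3 + 2 \cdot 6 + 20 \sqrt{6}\right) 20 = \left(-3 + 12 + 20 \sqrt{6}\right) 20 = \left(9 + 20 \sqrt{6}\right) 20 = 180 + 400 \sqrt{6}$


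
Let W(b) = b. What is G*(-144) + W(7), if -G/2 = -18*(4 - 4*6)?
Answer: 103687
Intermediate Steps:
G = -720 (G = -(-36)*(4 - 4*6) = -(-36)*(4 - 24) = -(-36)*(-20) = -2*360 = -720)
G*(-144) + W(7) = -720*(-144) + 7 = 103680 + 7 = 103687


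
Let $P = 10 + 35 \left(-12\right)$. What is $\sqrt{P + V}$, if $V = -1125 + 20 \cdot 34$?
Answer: $3 i \sqrt{95} \approx 29.24 i$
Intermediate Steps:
$P = -410$ ($P = 10 - 420 = -410$)
$V = -445$ ($V = -1125 + 680 = -445$)
$\sqrt{P + V} = \sqrt{-410 - 445} = \sqrt{-855} = 3 i \sqrt{95}$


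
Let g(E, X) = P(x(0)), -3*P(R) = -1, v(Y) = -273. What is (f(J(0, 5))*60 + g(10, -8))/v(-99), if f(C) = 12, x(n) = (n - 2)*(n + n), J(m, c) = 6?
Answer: -2161/819 ≈ -2.6386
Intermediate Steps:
x(n) = 2*n*(-2 + n) (x(n) = (-2 + n)*(2*n) = 2*n*(-2 + n))
P(R) = 1/3 (P(R) = -1/3*(-1) = 1/3)
g(E, X) = 1/3
(f(J(0, 5))*60 + g(10, -8))/v(-99) = (12*60 + 1/3)/(-273) = (720 + 1/3)*(-1/273) = (2161/3)*(-1/273) = -2161/819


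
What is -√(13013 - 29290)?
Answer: -I*√16277 ≈ -127.58*I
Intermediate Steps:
-√(13013 - 29290) = -√(-16277) = -I*√16277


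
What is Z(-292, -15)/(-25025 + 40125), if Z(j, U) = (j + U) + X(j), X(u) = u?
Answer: -599/15100 ≈ -0.039669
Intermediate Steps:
Z(j, U) = U + 2*j (Z(j, U) = (j + U) + j = (U + j) + j = U + 2*j)
Z(-292, -15)/(-25025 + 40125) = (-15 + 2*(-292))/(-25025 + 40125) = (-15 - 584)/15100 = -599*1/15100 = -599/15100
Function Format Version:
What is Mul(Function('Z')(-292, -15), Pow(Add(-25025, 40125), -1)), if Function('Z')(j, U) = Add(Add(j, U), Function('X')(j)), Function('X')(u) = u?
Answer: Rational(-599, 15100) ≈ -0.039669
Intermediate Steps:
Function('Z')(j, U) = Add(U, Mul(2, j)) (Function('Z')(j, U) = Add(Add(j, U), j) = Add(Add(U, j), j) = Add(U, Mul(2, j)))
Mul(Function('Z')(-292, -15), Pow(Add(-25025, 40125), -1)) = Mul(Add(-15, Mul(2, -292)), Pow(Add(-25025, 40125), -1)) = Mul(Add(-15, -584), Pow(15100, -1)) = Mul(-599, Rational(1, 15100)) = Rational(-599, 15100)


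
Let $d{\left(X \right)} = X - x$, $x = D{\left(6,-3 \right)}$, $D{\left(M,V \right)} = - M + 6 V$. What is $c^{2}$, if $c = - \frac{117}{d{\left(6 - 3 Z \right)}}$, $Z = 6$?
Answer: $\frac{1521}{16} \approx 95.063$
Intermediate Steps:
$x = -24$ ($x = \left(-1\right) 6 + 6 \left(-3\right) = -6 - 18 = -24$)
$d{\left(X \right)} = 24 + X$ ($d{\left(X \right)} = X - -24 = X + 24 = 24 + X$)
$c = - \frac{39}{4}$ ($c = - \frac{117}{24 + \left(6 - 18\right)} = - \frac{117}{24 - 12} = - \frac{117}{12} = \left(-117\right) \frac{1}{12} = - \frac{39}{4} \approx -9.75$)
$c^{2} = \left(- \frac{39}{4}\right)^{2} = \frac{1521}{16}$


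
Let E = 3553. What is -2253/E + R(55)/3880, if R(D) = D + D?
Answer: -835081/1378564 ≈ -0.60576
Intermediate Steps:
R(D) = 2*D
-2253/E + R(55)/3880 = -2253/3553 + (2*55)/3880 = -2253*1/3553 + 110*(1/3880) = -2253/3553 + 11/388 = -835081/1378564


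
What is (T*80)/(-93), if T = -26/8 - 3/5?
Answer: 308/93 ≈ 3.3118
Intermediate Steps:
T = -77/20 (T = -26*1/8 - 3*1/5 = -13/4 - 3/5 = -77/20 ≈ -3.8500)
(T*80)/(-93) = -77/20*80/(-93) = -308*(-1/93) = 308/93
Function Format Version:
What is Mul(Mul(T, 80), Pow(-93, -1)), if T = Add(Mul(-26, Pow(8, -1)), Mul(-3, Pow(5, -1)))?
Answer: Rational(308, 93) ≈ 3.3118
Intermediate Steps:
T = Rational(-77, 20) (T = Add(Mul(-26, Rational(1, 8)), Mul(-3, Rational(1, 5))) = Add(Rational(-13, 4), Rational(-3, 5)) = Rational(-77, 20) ≈ -3.8500)
Mul(Mul(T, 80), Pow(-93, -1)) = Mul(Mul(Rational(-77, 20), 80), Pow(-93, -1)) = Mul(-308, Rational(-1, 93)) = Rational(308, 93)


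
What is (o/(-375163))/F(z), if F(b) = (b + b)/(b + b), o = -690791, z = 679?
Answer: 690791/375163 ≈ 1.8413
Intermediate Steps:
F(b) = 1 (F(b) = (2*b)/((2*b)) = (2*b)*(1/(2*b)) = 1)
(o/(-375163))/F(z) = -690791/(-375163)/1 = -690791*(-1/375163)*1 = (690791/375163)*1 = 690791/375163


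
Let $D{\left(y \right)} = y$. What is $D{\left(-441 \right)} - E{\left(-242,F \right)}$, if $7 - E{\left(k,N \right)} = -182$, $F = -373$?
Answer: $-630$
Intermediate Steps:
$E{\left(k,N \right)} = 189$ ($E{\left(k,N \right)} = 7 - -182 = 7 + 182 = 189$)
$D{\left(-441 \right)} - E{\left(-242,F \right)} = -441 - 189 = -630$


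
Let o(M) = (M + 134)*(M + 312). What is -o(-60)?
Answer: -18648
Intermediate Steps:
o(M) = (134 + M)*(312 + M)
-o(-60) = -(41808 + (-60)² + 446*(-60)) = -(41808 + 3600 - 26760) = -1*18648 = -18648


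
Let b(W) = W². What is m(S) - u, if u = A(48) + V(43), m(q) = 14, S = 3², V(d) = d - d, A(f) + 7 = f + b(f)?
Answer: -2331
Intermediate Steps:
A(f) = -7 + f + f² (A(f) = -7 + (f + f²) = -7 + f + f²)
V(d) = 0
S = 9
u = 2345 (u = (-7 + 48 + 48²) + 0 = (-7 + 48 + 2304) + 0 = 2345 + 0 = 2345)
m(S) - u = 14 - 1*2345 = 14 - 2345 = -2331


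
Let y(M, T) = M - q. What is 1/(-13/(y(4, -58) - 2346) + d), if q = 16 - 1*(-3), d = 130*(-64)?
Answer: -2361/19643507 ≈ -0.00012019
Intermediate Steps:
d = -8320
q = 19 (q = 16 + 3 = 19)
y(M, T) = -19 + M (y(M, T) = M - 1*19 = M - 19 = -19 + M)
1/(-13/(y(4, -58) - 2346) + d) = 1/(-13/((-19 + 4) - 2346) - 8320) = 1/(-13/(-15 - 2346) - 8320) = 1/(-13/(-2361) - 8320) = 1/(-13*(-1/2361) - 8320) = 1/(13/2361 - 8320) = 1/(-19643507/2361) = -2361/19643507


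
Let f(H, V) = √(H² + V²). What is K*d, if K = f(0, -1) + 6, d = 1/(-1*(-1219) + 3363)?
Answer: 7/4582 ≈ 0.0015277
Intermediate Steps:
d = 1/4582 (d = 1/(1219 + 3363) = 1/4582 ≈ 0.00021825)
K = 7 (K = √(0² + (-1)²) + 6 = √(0 + 1) + 6 = √1 + 6 = 1 + 6 = 7)
K*d = 7*(1/4582) = 7/4582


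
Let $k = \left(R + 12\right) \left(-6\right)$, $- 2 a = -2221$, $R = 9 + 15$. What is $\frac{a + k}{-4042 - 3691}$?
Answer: $- \frac{1789}{15466} \approx -0.11567$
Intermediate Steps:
$R = 24$
$a = \frac{2221}{2}$ ($a = \left(- \frac{1}{2}\right) \left(-2221\right) = \frac{2221}{2} \approx 1110.5$)
$k = -216$ ($k = \left(24 + 12\right) \left(-6\right) = 36 \left(-6\right) = -216$)
$\frac{a + k}{-4042 - 3691} = \frac{\frac{2221}{2} - 216}{-4042 - 3691} = \frac{1789}{2 \left(-7733\right)} = \frac{1789}{2} \left(- \frac{1}{7733}\right) = - \frac{1789}{15466}$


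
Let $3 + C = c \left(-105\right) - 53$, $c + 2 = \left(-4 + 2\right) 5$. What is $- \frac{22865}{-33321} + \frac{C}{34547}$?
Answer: $\frac{830035639}{1151140587} \approx 0.72106$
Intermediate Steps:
$c = -12$ ($c = -2 + \left(-4 + 2\right) 5 = -2 - 10 = -12$)
$C = 1204$ ($C = -3 - -1207 = -3 + \left(1260 - 53\right) = -3 + 1207 = 1204$)
$- \frac{22865}{-33321} + \frac{C}{34547} = - \frac{22865}{-33321} + \frac{1204}{34547} = \left(-22865\right) \left(- \frac{1}{33321}\right) + 1204 \cdot \frac{1}{34547} = \frac{22865}{33321} + \frac{1204}{34547} = \frac{830035639}{1151140587}$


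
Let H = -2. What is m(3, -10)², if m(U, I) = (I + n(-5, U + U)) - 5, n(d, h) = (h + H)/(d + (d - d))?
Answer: 6241/25 ≈ 249.64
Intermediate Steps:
n(d, h) = (-2 + h)/d (n(d, h) = (h - 2)/(d + (d - d)) = (-2 + h)/(d + 0) = (-2 + h)/d)
m(U, I) = -23/5 + I - 2*U/5 (m(U, I) = (I + (-2 + (U + U))/(-5)) - 5 = (I - (-2 + 2*U)/5) - 5 = (I + (⅖ - 2*U/5)) - 5 = (⅖ + I - 2*U/5) - 5 = -23/5 + I - 2*U/5)
m(3, -10)² = (-23/5 - 10 - ⅖*3)² = (-23/5 - 10 - 6/5)² = (-79/5)² = 6241/25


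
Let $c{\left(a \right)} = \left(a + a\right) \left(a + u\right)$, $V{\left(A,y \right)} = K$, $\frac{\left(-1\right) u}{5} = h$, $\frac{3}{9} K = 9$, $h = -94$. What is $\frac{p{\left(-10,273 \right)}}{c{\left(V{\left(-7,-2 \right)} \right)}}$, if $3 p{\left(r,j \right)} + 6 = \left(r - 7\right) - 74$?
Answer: $- \frac{97}{80514} \approx -0.0012048$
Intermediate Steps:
$K = 27$ ($K = 3 \cdot 9 = 27$)
$u = 470$ ($u = \left(-5\right) \left(-94\right) = 470$)
$V{\left(A,y \right)} = 27$
$p{\left(r,j \right)} = -29 + \frac{r}{3}$ ($p{\left(r,j \right)} = -2 + \frac{\left(r - 7\right) - 74}{3} = -2 + \frac{\left(-7 + r\right) - 74}{3} = -2 + \frac{-81 + r}{3} = -2 + \left(-27 + \frac{r}{3}\right) = -29 + \frac{r}{3}$)
$c{\left(a \right)} = 2 a \left(470 + a\right)$ ($c{\left(a \right)} = \left(a + a\right) \left(a + 470\right) = 2 a \left(470 + a\right)$)
$\frac{p{\left(-10,273 \right)}}{c{\left(V{\left(-7,-2 \right)} \right)}} = \frac{-29 + \frac{1}{3} \left(-10\right)}{2 \cdot 27 \left(470 + 27\right)} = \frac{-29 - \frac{10}{3}}{2 \cdot 27 \cdot 497} = - \frac{97}{3 \cdot 26838} = \left(- \frac{97}{3}\right) \frac{1}{26838} = - \frac{97}{80514}$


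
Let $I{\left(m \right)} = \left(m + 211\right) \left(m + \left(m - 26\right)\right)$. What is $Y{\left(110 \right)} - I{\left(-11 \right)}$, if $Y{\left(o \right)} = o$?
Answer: $9710$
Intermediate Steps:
$I{\left(m \right)} = \left(-26 + 2 m\right) \left(211 + m\right)$ ($I{\left(m \right)} = \left(211 + m\right) \left(m + \left(m - 26\right)\right) = \left(211 + m\right) \left(m + \left(-26 + m\right)\right) = \left(211 + m\right) \left(-26 + 2 m\right) = \left(-26 + 2 m\right) \left(211 + m\right)$)
$Y{\left(110 \right)} - I{\left(-11 \right)} = 110 - \left(-5486 + 2 \left(-11\right)^{2} + 396 \left(-11\right)\right) = 110 - \left(-5486 + 2 \cdot 121 - 4356\right) = 110 - \left(-5486 + 242 - 4356\right) = 110 - -9600 = 110 + 9600 = 9710$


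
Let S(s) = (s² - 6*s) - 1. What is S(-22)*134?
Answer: 82410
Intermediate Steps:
S(s) = -1 + s² - 6*s
S(-22)*134 = (-1 + (-22)² - 6*(-22))*134 = (-1 + 484 + 132)*134 = 615*134 = 82410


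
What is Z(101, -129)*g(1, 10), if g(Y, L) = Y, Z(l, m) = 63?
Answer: 63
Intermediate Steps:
Z(101, -129)*g(1, 10) = 63*1 = 63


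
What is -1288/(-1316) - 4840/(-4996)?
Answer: 114324/58703 ≈ 1.9475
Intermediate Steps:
-1288/(-1316) - 4840/(-4996) = -1288*(-1/1316) - 4840*(-1/4996) = 46/47 + 1210/1249 = 114324/58703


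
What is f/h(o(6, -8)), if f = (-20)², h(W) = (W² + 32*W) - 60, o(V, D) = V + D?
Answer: -10/3 ≈ -3.3333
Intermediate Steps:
o(V, D) = D + V
h(W) = -60 + W² + 32*W
f = 400
f/h(o(6, -8)) = 400/(-60 + (-8 + 6)² + 32*(-8 + 6)) = 400/(-60 + (-2)² + 32*(-2)) = 400/(-60 + 4 - 64) = 400/(-120) = 400*(-1/120) = -10/3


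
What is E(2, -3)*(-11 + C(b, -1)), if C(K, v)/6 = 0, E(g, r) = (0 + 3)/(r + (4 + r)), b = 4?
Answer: 33/2 ≈ 16.500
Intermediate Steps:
E(g, r) = 3/(4 + 2*r)
C(K, v) = 0 (C(K, v) = 6*0 = 0)
E(2, -3)*(-11 + C(b, -1)) = (3/(2*(2 - 3)))*(-11 + 0) = ((3/2)/(-1))*(-11) = ((3/2)*(-1))*(-11) = -3/2*(-11) = 33/2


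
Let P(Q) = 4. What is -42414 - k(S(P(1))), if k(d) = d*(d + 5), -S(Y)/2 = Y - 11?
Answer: -42680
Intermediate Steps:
S(Y) = 22 - 2*Y (S(Y) = -2*(Y - 11) = -2*(-11 + Y) = 22 - 2*Y)
k(d) = d*(5 + d)
-42414 - k(S(P(1))) = -42414 - (22 - 2*4)*(5 + (22 - 2*4)) = -42414 - (22 - 8)*(5 + (22 - 8)) = -42414 - 14*(5 + 14) = -42414 - 14*19 = -42414 - 1*266 = -42414 - 266 = -42680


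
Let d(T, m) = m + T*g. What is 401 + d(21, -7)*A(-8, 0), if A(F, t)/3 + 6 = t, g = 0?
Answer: 527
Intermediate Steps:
A(F, t) = -18 + 3*t
d(T, m) = m (d(T, m) = m + T*0 = m + 0 = m)
401 + d(21, -7)*A(-8, 0) = 401 - 7*(-18 + 3*0) = 401 - 7*(-18 + 0) = 401 - 7*(-18) = 401 + 126 = 527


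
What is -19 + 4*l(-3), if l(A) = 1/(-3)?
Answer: -61/3 ≈ -20.333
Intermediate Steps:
l(A) = -1/3
-19 + 4*l(-3) = -19 + 4*(-1/3) = -19 - 4/3 = -61/3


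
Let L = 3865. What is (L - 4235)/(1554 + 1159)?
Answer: -370/2713 ≈ -0.13638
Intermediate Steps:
(L - 4235)/(1554 + 1159) = (3865 - 4235)/(1554 + 1159) = -370/2713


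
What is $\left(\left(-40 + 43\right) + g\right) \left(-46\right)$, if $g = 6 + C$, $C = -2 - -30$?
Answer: $-1702$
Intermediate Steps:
$C = 28$ ($C = -2 + 30 = 28$)
$g = 34$ ($g = 6 + 28 = 34$)
$\left(\left(-40 + 43\right) + g\right) \left(-46\right) = \left(\left(-40 + 43\right) + 34\right) \left(-46\right) = \left(3 + 34\right) \left(-46\right) = 37 \left(-46\right) = -1702$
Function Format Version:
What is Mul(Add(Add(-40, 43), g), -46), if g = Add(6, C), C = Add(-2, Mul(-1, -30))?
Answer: -1702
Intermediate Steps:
C = 28 (C = Add(-2, 30) = 28)
g = 34 (g = Add(6, 28) = 34)
Mul(Add(Add(-40, 43), g), -46) = Mul(Add(Add(-40, 43), 34), -46) = Mul(Add(3, 34), -46) = Mul(37, -46) = -1702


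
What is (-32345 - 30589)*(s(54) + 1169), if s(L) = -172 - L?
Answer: -59346762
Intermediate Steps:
(-32345 - 30589)*(s(54) + 1169) = (-32345 - 30589)*((-172 - 1*54) + 1169) = -62934*((-172 - 54) + 1169) = -62934*(-226 + 1169) = -62934*943 = -59346762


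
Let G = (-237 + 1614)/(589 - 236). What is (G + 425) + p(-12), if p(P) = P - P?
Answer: 151402/353 ≈ 428.90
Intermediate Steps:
p(P) = 0
G = 1377/353 ≈ 3.9008
(G + 425) + p(-12) = (1377/353 + 425) + 0 = 151402/353 + 0 = 151402/353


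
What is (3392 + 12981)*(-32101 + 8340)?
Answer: -389038853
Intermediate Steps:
(3392 + 12981)*(-32101 + 8340) = 16373*(-23761) = -389038853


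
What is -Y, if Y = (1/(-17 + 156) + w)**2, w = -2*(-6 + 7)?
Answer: -76729/19321 ≈ -3.9713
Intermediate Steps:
w = -2 (w = -2*1 = -2)
Y = 76729/19321 (Y = (1/(-17 + 156) - 2)**2 = (1/139 - 2)**2 = (-277/139)**2 = 76729/19321 ≈ 3.9713)
-Y = -1*76729/19321 = -76729/19321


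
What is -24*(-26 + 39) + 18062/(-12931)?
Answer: -4052534/12931 ≈ -313.40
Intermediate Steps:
-24*(-26 + 39) + 18062/(-12931) = -24*13 + 18062*(-1/12931) = -312 - 18062/12931 = -4052534/12931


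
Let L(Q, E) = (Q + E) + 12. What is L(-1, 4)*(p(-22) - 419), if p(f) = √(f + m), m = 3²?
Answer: -6285 + 15*I*√13 ≈ -6285.0 + 54.083*I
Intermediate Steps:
L(Q, E) = 12 + E + Q (L(Q, E) = (E + Q) + 12 = 12 + E + Q)
m = 9
p(f) = √(9 + f) (p(f) = √(f + 9) = √(9 + f))
L(-1, 4)*(p(-22) - 419) = (12 + 4 - 1)*(√(9 - 22) - 419) = 15*(√(-13) - 419) = 15*(I*√13 - 419) = 15*(-419 + I*√13) = -6285 + 15*I*√13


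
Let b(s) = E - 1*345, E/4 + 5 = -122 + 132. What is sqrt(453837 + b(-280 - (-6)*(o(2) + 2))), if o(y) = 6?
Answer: 2*sqrt(113378) ≈ 673.43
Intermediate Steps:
E = 20 (E = -20 + 4*(-122 + 132) = -20 + 4*10 = -20 + 40 = 20)
b(s) = -325 (b(s) = 20 - 1*345 = 20 - 345 = -325)
sqrt(453837 + b(-280 - (-6)*(o(2) + 2))) = sqrt(453837 - 325) = sqrt(453512) = 2*sqrt(113378)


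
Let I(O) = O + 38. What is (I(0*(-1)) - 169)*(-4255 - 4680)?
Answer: 1170485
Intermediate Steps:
I(O) = 38 + O
(I(0*(-1)) - 169)*(-4255 - 4680) = ((38 + 0*(-1)) - 169)*(-4255 - 4680) = ((38 + 0) - 169)*(-8935) = (38 - 169)*(-8935) = -131*(-8935) = 1170485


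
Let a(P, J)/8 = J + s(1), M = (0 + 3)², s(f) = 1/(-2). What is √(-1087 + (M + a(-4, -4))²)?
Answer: I*√358 ≈ 18.921*I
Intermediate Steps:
s(f) = -½
M = 9 (M = 3² = 9)
a(P, J) = -4 + 8*J (a(P, J) = 8*(J - ½) = 8*(-½ + J) = -4 + 8*J)
√(-1087 + (M + a(-4, -4))²) = √(-1087 + (9 + (-4 + 8*(-4)))²) = √(-1087 + (9 + (-4 - 32))²) = √(-1087 + (9 - 36)²) = √(-1087 + (-27)²) = √(-1087 + 729) = √(-358) = I*√358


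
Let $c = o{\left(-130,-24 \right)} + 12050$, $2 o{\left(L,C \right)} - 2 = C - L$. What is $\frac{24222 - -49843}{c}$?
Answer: $\frac{74065}{12104} \approx 6.119$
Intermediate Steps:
$o{\left(L,C \right)} = 1 + \frac{C}{2} - \frac{L}{2}$ ($o{\left(L,C \right)} = 1 + \frac{C - L}{2} = 1 + \left(\frac{C}{2} - \frac{L}{2}\right) = 1 + \frac{C}{2} - \frac{L}{2}$)
$c = 12104$ ($c = \left(1 + \frac{1}{2} \left(-24\right) - -65\right) + 12050 = \left(1 - 12 + 65\right) + 12050 = 54 + 12050 = 12104$)
$\frac{24222 - -49843}{c} = \frac{24222 - -49843}{12104} = \left(24222 + 49843\right) \frac{1}{12104} = 74065 \cdot \frac{1}{12104} = \frac{74065}{12104}$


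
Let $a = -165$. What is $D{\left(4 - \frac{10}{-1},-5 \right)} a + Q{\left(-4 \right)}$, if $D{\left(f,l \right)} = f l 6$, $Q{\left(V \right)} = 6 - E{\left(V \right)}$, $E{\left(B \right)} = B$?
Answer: $69310$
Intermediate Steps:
$Q{\left(V \right)} = 6 - V$
$D{\left(f,l \right)} = 6 f l$
$D{\left(4 - \frac{10}{-1},-5 \right)} a + Q{\left(-4 \right)} = 6 \left(4 - \frac{10}{-1}\right) \left(-5\right) \left(-165\right) + \left(6 - -4\right) = 6 \left(4 - -10\right) \left(-5\right) \left(-165\right) + \left(6 + 4\right) = 6 \left(4 + 10\right) \left(-5\right) \left(-165\right) + 10 = 6 \cdot 14 \left(-5\right) \left(-165\right) + 10 = \left(-420\right) \left(-165\right) + 10 = 69300 + 10 = 69310$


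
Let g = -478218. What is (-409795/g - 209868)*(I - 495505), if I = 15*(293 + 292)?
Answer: 24424657858828585/239109 ≈ 1.0215e+11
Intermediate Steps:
I = 8775 (I = 15*585 = 8775)
(-409795/g - 209868)*(I - 495505) = (-409795/(-478218) - 209868)*(8775 - 495505) = (-409795*(-1/478218) - 209868)*(-486730) = (409795/478218 - 209868)*(-486730) = -100362245429/478218*(-486730) = 24424657858828585/239109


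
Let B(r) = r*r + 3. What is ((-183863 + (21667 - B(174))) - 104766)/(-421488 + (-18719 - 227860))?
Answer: 297241/668067 ≈ 0.44493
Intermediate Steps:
B(r) = 3 + r² (B(r) = r² + 3 = 3 + r²)
((-183863 + (21667 - B(174))) - 104766)/(-421488 + (-18719 - 227860)) = ((-183863 + (21667 - (3 + 174²))) - 104766)/(-421488 + (-18719 - 227860)) = ((-183863 + (21667 - (3 + 30276))) - 104766)/(-421488 - 246579) = ((-183863 + (21667 - 1*30279)) - 104766)/(-668067) = ((-183863 + (21667 - 30279)) - 104766)*(-1/668067) = ((-183863 - 8612) - 104766)*(-1/668067) = (-192475 - 104766)*(-1/668067) = -297241*(-1/668067) = 297241/668067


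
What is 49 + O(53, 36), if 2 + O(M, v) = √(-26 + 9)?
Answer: 47 + I*√17 ≈ 47.0 + 4.1231*I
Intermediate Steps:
O(M, v) = -2 + I*√17 (O(M, v) = -2 + √(-26 + 9) = -2 + √(-17) = -2 + I*√17)
49 + O(53, 36) = 49 + (-2 + I*√17) = 47 + I*√17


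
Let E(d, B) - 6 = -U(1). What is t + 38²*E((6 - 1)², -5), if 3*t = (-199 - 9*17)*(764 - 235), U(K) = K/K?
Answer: -164548/3 ≈ -54849.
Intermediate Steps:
U(K) = 1
E(d, B) = 5 (E(d, B) = 6 - 1*1 = 6 - 1 = 5)
t = -186208/3 (t = ((-199 - 9*17)*(764 - 235))/3 = ((-199 - 153)*529)/3 = (-352*529)/3 = (⅓)*(-186208) = -186208/3 ≈ -62069.)
t + 38²*E((6 - 1)², -5) = -186208/3 + 38²*5 = -186208/3 + 1444*5 = -186208/3 + 7220 = -164548/3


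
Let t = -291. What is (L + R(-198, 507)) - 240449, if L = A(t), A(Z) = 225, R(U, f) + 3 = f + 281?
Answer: -239439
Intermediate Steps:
R(U, f) = 278 + f (R(U, f) = -3 + (f + 281) = -3 + (281 + f) = 278 + f)
L = 225
(L + R(-198, 507)) - 240449 = (225 + (278 + 507)) - 240449 = (225 + 785) - 240449 = 1010 - 240449 = -239439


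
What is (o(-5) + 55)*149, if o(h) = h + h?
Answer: 6705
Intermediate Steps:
o(h) = 2*h
(o(-5) + 55)*149 = (2*(-5) + 55)*149 = (-10 + 55)*149 = 45*149 = 6705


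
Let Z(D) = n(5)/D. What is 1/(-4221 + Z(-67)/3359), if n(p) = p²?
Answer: -225053/949948738 ≈ -0.00023691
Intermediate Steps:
Z(D) = 25/D (Z(D) = 5²/D = 25/D)
1/(-4221 + Z(-67)/3359) = 1/(-4221 + (25/(-67))/3359) = 1/(-4221 + (25*(-1/67))*(1/3359)) = 1/(-4221 - 25/67*1/3359) = 1/(-4221 - 25/225053) = 1/(-949948738/225053) = -225053/949948738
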